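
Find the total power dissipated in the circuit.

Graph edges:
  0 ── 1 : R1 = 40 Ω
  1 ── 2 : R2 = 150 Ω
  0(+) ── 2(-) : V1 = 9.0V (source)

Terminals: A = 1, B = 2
Nodal analysis, taking node 2 as the 0 V reference.
Source V1 fixes V_0 = 9 V.
KCL at each unknown node (sum of currents leaving = 0; resistances in Ω):
  Node 1: (V_1 - 9)/40 + (V_1 - 0)/150 = 0
Collecting terms: 0.03167 × V_1 = 0.225  =>  V_1 = 7.105 V
Power in each resistor, P = (ΔV)²/R:
  P_R1 = (9 - 7.105)²/40 = 0.08975 W
  P_R2 = (7.105 - 0)²/150 = 0.3366 W
P_total = P_R1 + P_R2 = 0.4263 W

Final answer: 0.4263 W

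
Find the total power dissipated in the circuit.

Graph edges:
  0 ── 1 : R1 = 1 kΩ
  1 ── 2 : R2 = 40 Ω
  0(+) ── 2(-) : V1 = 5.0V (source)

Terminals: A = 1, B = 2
Nodal analysis, taking node 2 as the 0 V reference.
Source V1 fixes V_0 = 5 V.
KCL at each unknown node (sum of currents leaving = 0; resistances in Ω):
  Node 1: (V_1 - 5)/1000 + (V_1 - 0)/40 = 0
Collecting terms: 0.026 × V_1 = 0.005  =>  V_1 = 0.1923 V
Power in each resistor, P = (ΔV)²/R:
  P_R1 = (5 - 0.1923)²/1000 = 0.02311 W
  P_R2 = (0.1923 - 0)²/40 = 0.0009246 W
P_total = P_R1 + P_R2 = 0.02404 W

Final answer: 0.02404 W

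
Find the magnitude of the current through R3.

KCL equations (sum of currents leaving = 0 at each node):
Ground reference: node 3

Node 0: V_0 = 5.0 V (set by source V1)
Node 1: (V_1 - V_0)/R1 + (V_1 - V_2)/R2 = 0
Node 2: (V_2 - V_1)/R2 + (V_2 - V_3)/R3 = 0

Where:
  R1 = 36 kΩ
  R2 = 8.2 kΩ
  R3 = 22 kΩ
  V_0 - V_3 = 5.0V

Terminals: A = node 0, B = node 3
Nodal analysis, taking node 3 as the 0 V reference.
Source V1 fixes V_0 = 5 V.
KCL at each unknown node (sum of currents leaving = 0; resistances in Ω):
  Node 1: (V_1 - 5)/36000 + (V_1 - V_2)/8200 = 0
  Node 2: (V_2 - V_1)/8200 + (V_2 - 0)/22000 = 0
Collecting terms (coefficients in siemens):
  0.0001497·V_1 - 0.000122·V_2 = 0.0001389
  0.0001674·V_2 - 0.000122·V_1 = 0
Determinant D = (0.0001497)(0.0001674) - (-0.000122)(-0.000122) = 0.00000001019
V_1 = [(0.0001389)(0.0001674) - (-0.000122)(0)]/D = 2.281 V
V_2 = [(0.0001497)(0) - (0.0001389)(-0.000122)]/D = 1.662 V
I_R3 = (V_2 - V_3)/R3 = (1.662 - 0)/22000 = 0.00007553 A
|I_R3| = 0.00007553 A

Final answer: |I_R3| = 7.553e-05 A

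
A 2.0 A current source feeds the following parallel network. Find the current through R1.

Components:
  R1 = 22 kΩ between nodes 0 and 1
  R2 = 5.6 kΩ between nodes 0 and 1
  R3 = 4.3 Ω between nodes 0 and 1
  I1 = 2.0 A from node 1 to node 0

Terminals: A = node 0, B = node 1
All resistors sit directly between nodes 0 and 1, so they are in parallel and share one voltage V; the full source current 2 A splits among them.
1/R_par = 1/22000 + 1/5600 + 1/4.3 = 0.2328 S  =>  R_par = 4.296 Ω
V = I × R_par = 2 × 4.296 = 8.592 V
I_R1 = V/R1 = 8.592/22000 = 0.0003905 A

Final answer: 0.0003905 A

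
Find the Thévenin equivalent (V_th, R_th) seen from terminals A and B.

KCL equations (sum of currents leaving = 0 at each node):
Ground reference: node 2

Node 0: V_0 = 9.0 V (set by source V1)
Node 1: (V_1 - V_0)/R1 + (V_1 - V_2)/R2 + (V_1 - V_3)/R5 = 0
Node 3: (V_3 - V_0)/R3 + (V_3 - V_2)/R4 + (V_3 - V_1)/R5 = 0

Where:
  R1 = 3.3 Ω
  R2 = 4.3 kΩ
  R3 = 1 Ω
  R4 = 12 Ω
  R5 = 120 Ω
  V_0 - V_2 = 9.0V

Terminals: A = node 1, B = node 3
Step 1 — V_th is the open-circuit voltage V_A - V_B (nothing connected across the terminals).
Nodal analysis, taking node 2 as the 0 V reference.
Source V1 fixes V_0 = 9 V.
KCL at each unknown node (sum of currents leaving = 0; resistances in Ω):
  Node 1: (V_1 - 9)/3.3 + (V_1 - 0)/4300 + (V_1 - V_3)/120 = 0
  Node 3: (V_3 - 9)/1 + (V_3 - 0)/12 + (V_3 - V_1)/120 = 0
Collecting terms (coefficients in siemens):
  0.3116·V_1 - 0.008333·V_3 = 2.727
  1.092·V_3 - 0.008333·V_1 = 9
Determinant D = (0.3116)(1.092) - (-0.008333)(-0.008333) = 0.3401
V_1 = [(2.727)(1.092) - (-0.008333)(9)]/D = 8.975 V
V_3 = [(0.3116)(9) - (2.727)(-0.008333)]/D = 8.313 V
V_th = V_1 - V_3 = 8.975 - 8.313 = 0.6621 V
Step 2 — R_th: zero the source — replace V1 by a short circuit (node 2 merges into node 0) — and find the resistance seen between A (node 1) and B (node 3).
Reduce the network between node 1 (A) and node 3 (B) by series/parallel combination:
  Rp1 = R1 ‖ R2 (parallel, both between nodes 0 and 1) = 1/(1/3.3 + 1/4300) = 3.297 Ω
  Rp2 = R3 ‖ R4 (parallel, both between nodes 0 and 3) = 1/(1/1 + 1/12) = 0.9231 Ω
  Rs1 = Rp1 + Rp2 (series, joined only at node 0) = 3.297 + 0.9231 = 4.221 Ω
  Rp3 = R5 ‖ Rs1 (parallel, both between nodes 1 and 3) = 1/(1/120 + 1/4.221) = 4.077 Ω
R_th = 4.077 Ω

Final answer: V_th = 0.6621 V, R_th = 4.077 Ω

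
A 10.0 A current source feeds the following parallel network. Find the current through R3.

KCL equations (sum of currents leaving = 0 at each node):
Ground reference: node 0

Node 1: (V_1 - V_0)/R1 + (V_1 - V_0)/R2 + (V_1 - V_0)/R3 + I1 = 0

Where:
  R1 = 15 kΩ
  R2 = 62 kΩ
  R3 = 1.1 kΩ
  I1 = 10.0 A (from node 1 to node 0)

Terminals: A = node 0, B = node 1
All resistors sit directly between nodes 0 and 1, so they are in parallel and share one voltage V; the full source current 10 A splits among them.
1/R_par = 1/15000 + 1/62000 + 1/1100 = 0.0009919 S  =>  R_par = 1008 Ω
V = I × R_par = 10 × 1008 = 10080 V
I_R3 = V/R3 = 10080/1100 = 9.165 A

Final answer: 9.165 A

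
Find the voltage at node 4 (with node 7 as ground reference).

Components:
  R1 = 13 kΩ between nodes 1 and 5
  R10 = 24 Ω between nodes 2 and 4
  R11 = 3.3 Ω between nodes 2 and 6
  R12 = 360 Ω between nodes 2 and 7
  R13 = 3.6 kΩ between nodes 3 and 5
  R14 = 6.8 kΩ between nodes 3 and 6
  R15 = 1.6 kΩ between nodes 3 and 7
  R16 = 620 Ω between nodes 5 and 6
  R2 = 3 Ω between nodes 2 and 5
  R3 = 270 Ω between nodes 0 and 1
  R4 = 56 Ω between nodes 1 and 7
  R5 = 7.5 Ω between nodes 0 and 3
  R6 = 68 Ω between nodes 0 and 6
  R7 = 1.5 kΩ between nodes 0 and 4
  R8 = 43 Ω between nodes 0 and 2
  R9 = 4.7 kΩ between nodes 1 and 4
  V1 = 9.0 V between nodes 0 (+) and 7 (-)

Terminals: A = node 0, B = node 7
Nodal analysis, taking node 7 as the 0 V reference.
Source V1 fixes V_0 = 9 V.
KCL at each unknown node (sum of currents leaving = 0; resistances in Ω):
  Node 1: (V_1 - V_5)/13000 + (V_1 - 9)/270 + (V_1 - 0)/56 + (V_1 - V_4)/4700 = 0
  Node 2: (V_2 - V_5)/3 + (V_2 - 9)/43 + (V_2 - V_4)/24 + (V_2 - V_6)/3.3 + (V_2 - 0)/360 = 0
  Node 3: (V_3 - 9)/7.5 + (V_3 - V_5)/3600 + (V_3 - V_6)/6800 + (V_3 - 0)/1600 = 0
  Node 4: (V_4 - 9)/1500 + (V_4 - V_1)/4700 + (V_4 - V_2)/24 = 0
  Node 5: (V_5 - V_1)/13000 + (V_5 - V_2)/3 + (V_5 - V_3)/3600 + (V_5 - V_6)/620 = 0
  Node 6: (V_6 - 9)/68 + (V_6 - V_2)/3.3 + (V_6 - V_3)/6800 + (V_6 - V_5)/620 = 0
Collecting terms (coefficients in siemens):
  0.02185·V_1 - 0.0002128·V_4 - 0.00007692·V_5 = 0.03333
  0.7041·V_2 - 0.04167·V_4 - 0.3333·V_5 - 0.303·V_6 = 0.2093
  0.1344·V_3 - 0.0002778·V_5 - 0.0001471·V_6 = 1.2
  0.04255·V_4 - 0.0002128·V_1 - 0.04167·V_2 = 0.006
  0.3353·V_5 - 0.00007692·V_1 - 0.3333·V_2 - 0.0002778·V_3 - 0.001613·V_6 = 0
  0.3195·V_6 - 0.303·V_2 - 0.0001471·V_3 - 0.001613·V_5 = 0.1324
Solving these 6 simultaneous equations (Gaussian elimination) gives:
  V_1 = 1.636 V, V_2 = 8.345 V, V_3 = 8.956 V, V_4 = 8.322 V
  V_5 = 8.344 V, V_6 = 8.376 V
The requested potential is V_4 = 8.322 V.

Final answer: V_4 = 8.322 V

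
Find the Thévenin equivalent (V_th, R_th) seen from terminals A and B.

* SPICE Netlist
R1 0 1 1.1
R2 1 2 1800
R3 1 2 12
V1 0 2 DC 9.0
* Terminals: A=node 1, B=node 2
Step 1 — V_th is the open-circuit voltage V_A - V_B (nothing connected across the terminals).
Nodal analysis, taking node 2 as the 0 V reference.
Source V1 fixes V_0 = 9 V.
KCL at each unknown node (sum of currents leaving = 0; resistances in Ω):
  Node 1: (V_1 - 9)/1.1 + (V_1 - 0)/1800 + (V_1 - 0)/12 = 0
Collecting terms: 0.993 × V_1 = 8.182  =>  V_1 = 8.24 V
V_th = V_1 - V_2 = 8.24 - 0 = 8.24 V
Step 2 — R_th: zero the source — replace V1 by a short circuit (node 2 merges into node 0) — and find the resistance seen between A (node 1) and B (node 0).
Reduce the network between node 1 (A) and node 0 (B) by series/parallel combination:
  Rp1 = R1 ‖ R2 ‖ R3 (parallel, all between nodes 0 and 1) = 1/(1/1.1 + 1/1800 + 1/12) = 1.007 Ω
R_th = 1.007 Ω

Final answer: V_th = 8.24 V, R_th = 1.007 Ω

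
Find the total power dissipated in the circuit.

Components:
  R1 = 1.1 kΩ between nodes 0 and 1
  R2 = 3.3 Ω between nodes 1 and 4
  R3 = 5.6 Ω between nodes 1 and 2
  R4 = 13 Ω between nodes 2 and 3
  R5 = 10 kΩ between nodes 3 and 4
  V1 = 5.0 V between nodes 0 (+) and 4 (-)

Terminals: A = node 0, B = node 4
Nodal analysis, taking node 4 as the 0 V reference.
Source V1 fixes V_0 = 5 V.
KCL at each unknown node (sum of currents leaving = 0; resistances in Ω):
  Node 1: (V_1 - 5)/1100 + (V_1 - 0)/3.3 + (V_1 - V_2)/5.6 = 0
  Node 2: (V_2 - V_1)/5.6 + (V_2 - V_3)/13 = 0
  Node 3: (V_3 - V_2)/13 + (V_3 - 0)/10000 = 0
Collecting terms (coefficients in siemens):
  0.4825·V_1 - 0.1786·V_2 = 0.004545
  0.2555·V_2 - 0.1786·V_1 - 0.07692·V_3 = 0
  0.07702·V_3 - 0.07692·V_2 = 0
Solving these 3 simultaneous equations (Gaussian elimination) gives:
  V_1 = 0.01495 V, V_2 = 0.01494 V, V_3 = 0.01492 V
Power in each resistor, P = (ΔV)²/R:
  P_R1 = (5 - 0.01495)²/1100 = 0.02259 W
  P_R2 = (0.01495 - 0)²/3.3 = 0.00006773 W
  P_R3 = (0.01495 - 0.01494)²/5.6 = 0.00000000001247 W
  P_R4 = (0.01494 - 0.01492)²/13 = 0.00000000002895 W
  P_R5 = (0.01492 - 0)²/10000 = 0.00000002227 W
P_total = P_R1 + P_R2 + P_R3 + P_R4 + P_R5 = 0.02266 W

Final answer: 0.02266 W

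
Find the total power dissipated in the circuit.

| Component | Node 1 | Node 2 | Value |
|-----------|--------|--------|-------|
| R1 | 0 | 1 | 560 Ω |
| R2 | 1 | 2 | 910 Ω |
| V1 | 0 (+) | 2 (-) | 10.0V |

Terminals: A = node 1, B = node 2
Nodal analysis, taking node 2 as the 0 V reference.
Source V1 fixes V_0 = 10 V.
KCL at each unknown node (sum of currents leaving = 0; resistances in Ω):
  Node 1: (V_1 - 10)/560 + (V_1 - 0)/910 = 0
Collecting terms: 0.002885 × V_1 = 0.01786  =>  V_1 = 6.19 V
Power in each resistor, P = (ΔV)²/R:
  P_R1 = (10 - 6.19)²/560 = 0.02592 W
  P_R2 = (6.19 - 0)²/910 = 0.04211 W
P_total = P_R1 + P_R2 = 0.06803 W

Final answer: 0.06803 W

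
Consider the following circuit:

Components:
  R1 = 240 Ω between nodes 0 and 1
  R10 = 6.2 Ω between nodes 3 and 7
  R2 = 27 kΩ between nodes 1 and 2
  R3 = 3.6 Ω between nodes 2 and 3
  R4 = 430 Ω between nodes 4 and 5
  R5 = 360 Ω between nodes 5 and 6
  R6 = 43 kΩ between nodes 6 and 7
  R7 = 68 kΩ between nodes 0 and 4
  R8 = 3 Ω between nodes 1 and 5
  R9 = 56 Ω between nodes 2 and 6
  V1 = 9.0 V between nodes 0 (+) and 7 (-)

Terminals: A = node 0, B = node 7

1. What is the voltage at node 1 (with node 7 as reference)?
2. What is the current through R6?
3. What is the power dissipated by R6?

Nodal analysis, taking node 7 as the 0 V reference.
Source V1 fixes V_0 = 9 V.
KCL at each unknown node (sum of currents leaving = 0; resistances in Ω):
  Node 1: (V_1 - 9)/240 + (V_1 - V_2)/27000 + (V_1 - V_5)/3 = 0
  Node 2: (V_2 - V_1)/27000 + (V_2 - V_3)/3.6 + (V_2 - V_6)/56 = 0
  Node 3: (V_3 - V_2)/3.6 + (V_3 - 0)/6.2 = 0
  Node 4: (V_4 - V_5)/430 + (V_4 - 9)/68000 = 0
  Node 5: (V_5 - V_4)/430 + (V_5 - V_6)/360 + (V_5 - V_1)/3 = 0
  Node 6: (V_6 - V_5)/360 + (V_6 - 0)/43000 + (V_6 - V_2)/56 = 0
Collecting terms (coefficients in siemens):
  0.3375·V_1 - 0.00003704·V_2 - 0.3333·V_5 = 0.0375
  0.2957·V_2 - 0.00003704·V_1 - 0.2778·V_3 - 0.01786·V_6 = 0
  0.4391·V_3 - 0.2778·V_2 = 0
  0.00234·V_4 - 0.002326·V_5 = 0.0001324
  0.3384·V_5 - 0.3333·V_1 - 0.002326·V_4 - 0.002778·V_6 = 0
  0.02066·V_6 - 0.01786·V_2 - 0.002778·V_5 = 0
Solving these 6 simultaneous equations (Gaussian elimination) gives:
  V_1 = 5.746 V, V_2 = 0.1331 V, V_3 = 0.08423 V, V_4 = 5.727 V
  V_5 = 5.706 V, V_6 = 0.8823 V
Part 1:
  Read off the nodal solution: V_1 = 5.746 V
Part 2:
  I_R6 = (V_6 - V_7)/R6 = (0.8823 - 0)/43000 = 0.00002052 A
  Magnitude: I_R6 = 0.00002052 A
Part 3:
  I_R6 = (V_6 - V_7)/R6 = (0.8823 - 0)/43000 = 0.00002052 A
  P_R6 = I_R6² × R6 = (0.00002052)² × 43000 = 0.0000181 W

Final answers:
1. V_1 = 5.746 V
2. I_R6 = 2.052e-05 A
3. P_R6 = 1.81e-05 W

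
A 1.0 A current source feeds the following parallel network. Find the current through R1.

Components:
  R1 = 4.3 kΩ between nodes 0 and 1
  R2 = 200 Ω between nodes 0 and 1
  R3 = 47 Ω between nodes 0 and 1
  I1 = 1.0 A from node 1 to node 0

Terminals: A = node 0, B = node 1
All resistors sit directly between nodes 0 and 1, so they are in parallel and share one voltage V; the full source current 1 A splits among them.
1/R_par = 1/4300 + 1/200 + 1/47 = 0.02651 S  =>  R_par = 37.72 Ω
V = I × R_par = 1 × 37.72 = 37.72 V
I_R1 = V/R1 = 37.72/4300 = 0.008773 A

Final answer: 0.008773 A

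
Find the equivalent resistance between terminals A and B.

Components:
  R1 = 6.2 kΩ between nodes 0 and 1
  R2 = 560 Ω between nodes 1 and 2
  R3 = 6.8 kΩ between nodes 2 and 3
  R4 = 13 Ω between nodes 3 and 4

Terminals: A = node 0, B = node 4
Reduce the network between node 0 (A) and node 4 (B) by series/parallel combination:
  Rs1 = R1 + R2 (series, joined only at node 1) = 6200 + 560 = 6760 Ω
  Rs2 = R3 + Rs1 (series, joined only at node 2) = 6800 + 6760 = 13560 Ω
  Rs3 = R4 + Rs2 (series, joined only at node 3) = 13 + 13560 = 13570 Ω
R_eq = 13.57 kΩ

Final answer: 13.57 kΩ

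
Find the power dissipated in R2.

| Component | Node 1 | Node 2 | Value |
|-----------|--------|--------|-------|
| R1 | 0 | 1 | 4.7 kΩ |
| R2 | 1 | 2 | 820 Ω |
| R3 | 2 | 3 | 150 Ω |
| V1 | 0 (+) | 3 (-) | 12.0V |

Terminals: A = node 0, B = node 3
Nodal analysis, taking node 3 as the 0 V reference.
Source V1 fixes V_0 = 12 V.
KCL at each unknown node (sum of currents leaving = 0; resistances in Ω):
  Node 1: (V_1 - 12)/4700 + (V_1 - V_2)/820 = 0
  Node 2: (V_2 - V_1)/820 + (V_2 - 0)/150 = 0
Collecting terms (coefficients in siemens):
  0.001432·V_1 - 0.00122·V_2 = 0.002553
  0.007886·V_2 - 0.00122·V_1 = 0
Determinant D = (0.001432)(0.007886) - (-0.00122)(-0.00122) = 0.000009808
V_1 = [(0.002553)(0.007886) - (-0.00122)(0)]/D = 2.053 V
V_2 = [(0.001432)(0) - (0.002553)(-0.00122)]/D = 0.3175 V
I_R2 = (V_1 - V_2)/R2 = (2.053 - 0.3175)/820 = 0.002116 A
P_R2 = I_R2² × R2 = (0.002116)² × 820 = 0.003673 W

Final answer: 0.003673 W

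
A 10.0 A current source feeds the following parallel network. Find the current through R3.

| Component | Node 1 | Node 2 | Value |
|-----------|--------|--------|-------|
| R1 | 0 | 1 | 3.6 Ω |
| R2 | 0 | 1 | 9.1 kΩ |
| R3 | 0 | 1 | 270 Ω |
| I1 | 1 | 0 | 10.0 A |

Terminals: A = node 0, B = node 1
All resistors sit directly between nodes 0 and 1, so they are in parallel and share one voltage V; the full source current 10 A splits among them.
1/R_par = 1/3.6 + 1/9100 + 1/270 = 0.2816 S  =>  R_par = 3.551 Ω
V = I × R_par = 10 × 3.551 = 35.51 V
I_R3 = V/R3 = 35.51/270 = 0.1315 A

Final answer: 0.1315 A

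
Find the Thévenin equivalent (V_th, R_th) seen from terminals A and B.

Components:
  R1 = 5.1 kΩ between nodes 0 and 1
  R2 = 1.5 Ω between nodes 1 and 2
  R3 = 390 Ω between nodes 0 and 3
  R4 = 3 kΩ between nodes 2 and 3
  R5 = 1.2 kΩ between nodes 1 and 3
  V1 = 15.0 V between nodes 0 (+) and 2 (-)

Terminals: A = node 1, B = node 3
Step 1 — V_th is the open-circuit voltage V_A - V_B (nothing connected across the terminals).
Nodal analysis, taking node 2 as the 0 V reference.
Source V1 fixes V_0 = 15 V.
KCL at each unknown node (sum of currents leaving = 0; resistances in Ω):
  Node 1: (V_1 - 15)/5100 + (V_1 - 0)/1.5 + (V_1 - V_3)/1200 = 0
  Node 3: (V_3 - 15)/390 + (V_3 - 0)/3000 + (V_3 - V_1)/1200 = 0
Collecting terms (coefficients in siemens):
  0.6677·V_1 - 0.0008333·V_3 = 0.002941
  0.003731·V_3 - 0.0008333·V_1 = 0.03846
Determinant D = (0.6677)(0.003731) - (-0.0008333)(-0.0008333) = 0.00249
V_1 = [(0.002941)(0.003731) - (-0.0008333)(0.03846)]/D = 0.01728 V
V_3 = [(0.6677)(0.03846) - (0.002941)(-0.0008333)]/D = 10.31 V
V_th = V_1 - V_3 = 0.01728 - 10.31 = -10.3 V
Step 2 — R_th: zero the source — replace V1 by a short circuit (node 2 merges into node 0) — and find the resistance seen between A (node 1) and B (node 3).
Reduce the network between node 1 (A) and node 3 (B) by series/parallel combination:
  Rp1 = R1 ‖ R2 (parallel, both between nodes 0 and 1) = 1/(1/5100 + 1/1.5) = 1.5 Ω
  Rp2 = R3 ‖ R4 (parallel, both between nodes 0 and 3) = 1/(1/390 + 1/3000) = 345.1 Ω
  Rs1 = Rp1 + Rp2 (series, joined only at node 0) = 1.5 + 345.1 = 346.6 Ω
  Rp3 = R5 ‖ Rs1 (parallel, both between nodes 1 and 3) = 1/(1/1200 + 1/346.6) = 268.9 Ω
R_th = 268.9 Ω

Final answer: V_th = -10.3 V, R_th = 268.9 Ω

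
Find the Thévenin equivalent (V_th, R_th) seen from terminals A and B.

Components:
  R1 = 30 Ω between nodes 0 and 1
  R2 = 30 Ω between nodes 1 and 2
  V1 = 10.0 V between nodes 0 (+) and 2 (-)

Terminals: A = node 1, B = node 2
Step 1 — V_th is the open-circuit voltage V_A - V_B (nothing connected across the terminals).
Nodal analysis, taking node 2 as the 0 V reference.
Source V1 fixes V_0 = 10 V.
KCL at each unknown node (sum of currents leaving = 0; resistances in Ω):
  Node 1: (V_1 - 10)/30 + (V_1 - 0)/30 = 0
Collecting terms: 0.06667 × V_1 = 0.3333  =>  V_1 = 5 V
V_th = V_1 - V_2 = 5 - 0 = 5 V
Step 2 — R_th: zero the source — replace V1 by a short circuit (node 2 merges into node 0) — and find the resistance seen between A (node 1) and B (node 0).
Reduce the network between node 1 (A) and node 0 (B) by series/parallel combination:
  Rp1 = R1 ‖ R2 (parallel, both between nodes 0 and 1) = 1/(1/30 + 1/30) = 15 Ω
R_th = 15 Ω

Final answer: V_th = 5 V, R_th = 15 Ω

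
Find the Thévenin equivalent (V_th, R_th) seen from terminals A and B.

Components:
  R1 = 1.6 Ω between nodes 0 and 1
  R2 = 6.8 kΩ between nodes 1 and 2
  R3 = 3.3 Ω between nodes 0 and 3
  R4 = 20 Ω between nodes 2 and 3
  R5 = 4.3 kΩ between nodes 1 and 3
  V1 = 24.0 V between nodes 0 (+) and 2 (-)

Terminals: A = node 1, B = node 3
Step 1 — V_th is the open-circuit voltage V_A - V_B (nothing connected across the terminals).
Nodal analysis, taking node 2 as the 0 V reference.
Source V1 fixes V_0 = 24 V.
KCL at each unknown node (sum of currents leaving = 0; resistances in Ω):
  Node 1: (V_1 - 24)/1.6 + (V_1 - 0)/6800 + (V_1 - V_3)/4300 = 0
  Node 3: (V_3 - 24)/3.3 + (V_3 - 0)/20 + (V_3 - V_1)/4300 = 0
Collecting terms (coefficients in siemens):
  0.6254·V_1 - 0.0002326·V_3 = 15
  0.3533·V_3 - 0.0002326·V_1 = 7.273
Determinant D = (0.6254)(0.3533) - (-0.0002326)(-0.0002326) = 0.2209
V_1 = [(15)(0.3533) - (-0.0002326)(7.273)]/D = 23.99 V
V_3 = [(0.6254)(7.273) - (15)(-0.0002326)]/D = 20.6 V
V_th = V_1 - V_3 = 23.99 - 20.6 = 3.39 V
Step 2 — R_th: zero the source — replace V1 by a short circuit (node 2 merges into node 0) — and find the resistance seen between A (node 1) and B (node 3).
Reduce the network between node 1 (A) and node 3 (B) by series/parallel combination:
  Rp1 = R1 ‖ R2 (parallel, both between nodes 0 and 1) = 1/(1/1.6 + 1/6800) = 1.6 Ω
  Rp2 = R3 ‖ R4 (parallel, both between nodes 0 and 3) = 1/(1/3.3 + 1/20) = 2.833 Ω
  Rs1 = Rp1 + Rp2 (series, joined only at node 0) = 1.6 + 2.833 = 4.432 Ω
  Rp3 = R5 ‖ Rs1 (parallel, both between nodes 1 and 3) = 1/(1/4300 + 1/4.432) = 4.428 Ω
R_th = 4.428 Ω

Final answer: V_th = 3.39 V, R_th = 4.428 Ω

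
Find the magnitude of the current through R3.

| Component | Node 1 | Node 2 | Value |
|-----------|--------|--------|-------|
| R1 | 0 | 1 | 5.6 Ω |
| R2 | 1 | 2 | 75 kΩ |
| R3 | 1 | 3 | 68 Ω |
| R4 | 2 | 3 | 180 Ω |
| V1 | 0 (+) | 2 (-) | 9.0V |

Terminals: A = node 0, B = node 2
Nodal analysis, taking node 2 as the 0 V reference.
Source V1 fixes V_0 = 9 V.
KCL at each unknown node (sum of currents leaving = 0; resistances in Ω):
  Node 1: (V_1 - 9)/5.6 + (V_1 - 0)/75000 + (V_1 - V_3)/68 = 0
  Node 3: (V_3 - V_1)/68 + (V_3 - 0)/180 = 0
Collecting terms (coefficients in siemens):
  0.1933·V_1 - 0.01471·V_3 = 1.607
  0.02026·V_3 - 0.01471·V_1 = 0
Determinant D = (0.1933)(0.02026) - (-0.01471)(-0.01471) = 0.0037
V_1 = [(1.607)(0.02026) - (-0.01471)(0)]/D = 8.801 V
V_3 = [(0.1933)(0) - (1.607)(-0.01471)]/D = 6.388 V
I_R3 = (V_1 - V_3)/R3 = (8.801 - 6.388)/68 = 0.03549 A
|I_R3| = 0.03549 A

Final answer: |I_R3| = 0.03549 A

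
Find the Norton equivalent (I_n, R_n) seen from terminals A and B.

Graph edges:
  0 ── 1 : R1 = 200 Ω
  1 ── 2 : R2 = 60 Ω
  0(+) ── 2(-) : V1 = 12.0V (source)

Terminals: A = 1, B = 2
Find the Thévenin equivalent first; then I_n = V_th/R_th and R_n = R_th.
Step 1 — V_th is the open-circuit voltage V_A - V_B (nothing connected across the terminals).
Nodal analysis, taking node 2 as the 0 V reference.
Source V1 fixes V_0 = 12 V.
KCL at each unknown node (sum of currents leaving = 0; resistances in Ω):
  Node 1: (V_1 - 12)/200 + (V_1 - 0)/60 = 0
Collecting terms: 0.02167 × V_1 = 0.06  =>  V_1 = 2.769 V
V_th = V_1 - V_2 = 2.769 - 0 = 2.769 V
Step 2 — R_th: zero the source — replace V1 by a short circuit (node 2 merges into node 0) — and find the resistance seen between A (node 1) and B (node 0).
Reduce the network between node 1 (A) and node 0 (B) by series/parallel combination:
  Rp1 = R1 ‖ R2 (parallel, both between nodes 0 and 1) = 1/(1/200 + 1/60) = 46.15 Ω
R_th = 46.15 Ω
I_n = V_th/R_th = 2.769/46.15 = 0.06 A, and R_n = R_th = 46.15 Ω

Final answer: I_n = 0.06 A, R_n = 46.15 Ω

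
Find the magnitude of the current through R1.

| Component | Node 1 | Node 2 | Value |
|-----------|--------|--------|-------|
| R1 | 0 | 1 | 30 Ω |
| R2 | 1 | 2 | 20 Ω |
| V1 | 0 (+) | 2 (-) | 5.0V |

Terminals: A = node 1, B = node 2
Nodal analysis, taking node 2 as the 0 V reference.
Source V1 fixes V_0 = 5 V.
KCL at each unknown node (sum of currents leaving = 0; resistances in Ω):
  Node 1: (V_1 - 5)/30 + (V_1 - 0)/20 = 0
Collecting terms: 0.08333 × V_1 = 0.1667  =>  V_1 = 2 V
I_R1 = (V_0 - V_1)/R1 = (5 - 2)/30 = 0.1 A
|I_R1| = 0.1 A

Final answer: |I_R1| = 0.1 A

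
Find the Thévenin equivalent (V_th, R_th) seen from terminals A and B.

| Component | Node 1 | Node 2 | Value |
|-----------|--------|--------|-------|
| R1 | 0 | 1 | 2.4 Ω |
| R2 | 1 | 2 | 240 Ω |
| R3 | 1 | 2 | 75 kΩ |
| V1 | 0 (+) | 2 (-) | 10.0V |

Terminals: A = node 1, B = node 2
Step 1 — V_th is the open-circuit voltage V_A - V_B (nothing connected across the terminals).
Nodal analysis, taking node 2 as the 0 V reference.
Source V1 fixes V_0 = 10 V.
KCL at each unknown node (sum of currents leaving = 0; resistances in Ω):
  Node 1: (V_1 - 10)/2.4 + (V_1 - 0)/240 + (V_1 - 0)/75000 = 0
Collecting terms: 0.4208 × V_1 = 4.167  =>  V_1 = 9.901 V
V_th = V_1 - V_2 = 9.901 - 0 = 9.901 V
Step 2 — R_th: zero the source — replace V1 by a short circuit (node 2 merges into node 0) — and find the resistance seen between A (node 1) and B (node 0).
Reduce the network between node 1 (A) and node 0 (B) by series/parallel combination:
  Rp1 = R1 ‖ R2 ‖ R3 (parallel, all between nodes 0 and 1) = 1/(1/2.4 + 1/240 + 1/75000) = 2.376 Ω
R_th = 2.376 Ω

Final answer: V_th = 9.901 V, R_th = 2.376 Ω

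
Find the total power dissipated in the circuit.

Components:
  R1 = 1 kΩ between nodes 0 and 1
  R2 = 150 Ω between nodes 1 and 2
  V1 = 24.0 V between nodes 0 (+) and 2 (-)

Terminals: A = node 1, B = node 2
Nodal analysis, taking node 2 as the 0 V reference.
Source V1 fixes V_0 = 24 V.
KCL at each unknown node (sum of currents leaving = 0; resistances in Ω):
  Node 1: (V_1 - 24)/1000 + (V_1 - 0)/150 = 0
Collecting terms: 0.007667 × V_1 = 0.024  =>  V_1 = 3.13 V
Power in each resistor, P = (ΔV)²/R:
  P_R1 = (24 - 3.13)²/1000 = 0.4355 W
  P_R2 = (3.13 - 0)²/150 = 0.06533 W
P_total = P_R1 + P_R2 = 0.5009 W

Final answer: 0.5009 W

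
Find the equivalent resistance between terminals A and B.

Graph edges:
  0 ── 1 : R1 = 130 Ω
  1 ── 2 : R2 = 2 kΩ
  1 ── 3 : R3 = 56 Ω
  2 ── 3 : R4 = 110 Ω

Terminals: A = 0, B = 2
Reduce the network between node 0 (A) and node 2 (B) by series/parallel combination:
  Rs1 = R3 + R4 (series, joined only at node 3) = 56 + 110 = 166 Ω
  Rp1 = R2 ‖ Rs1 (parallel, both between nodes 1 and 2) = 1/(1/2000 + 1/166) = 153.3 Ω
  Rs2 = R1 + Rp1 (series, joined only at node 1) = 130 + 153.3 = 283.3 Ω
R_eq = 283.3 Ω

Final answer: 283.3 Ω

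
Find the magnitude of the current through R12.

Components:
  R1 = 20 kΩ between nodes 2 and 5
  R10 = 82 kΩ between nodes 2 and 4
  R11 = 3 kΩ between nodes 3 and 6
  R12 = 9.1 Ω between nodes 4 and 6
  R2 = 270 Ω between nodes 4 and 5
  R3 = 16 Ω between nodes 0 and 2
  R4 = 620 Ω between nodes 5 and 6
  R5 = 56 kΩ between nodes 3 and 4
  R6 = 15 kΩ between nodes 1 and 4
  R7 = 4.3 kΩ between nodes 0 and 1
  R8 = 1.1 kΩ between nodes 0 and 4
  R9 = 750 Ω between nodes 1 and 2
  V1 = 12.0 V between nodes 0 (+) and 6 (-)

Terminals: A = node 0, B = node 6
Nodal analysis, taking node 6 as the 0 V reference.
Source V1 fixes V_0 = 12 V.
KCL at each unknown node (sum of currents leaving = 0; resistances in Ω):
  Node 1: (V_1 - V_4)/15000 + (V_1 - 12)/4300 + (V_1 - V_2)/750 = 0
  Node 2: (V_2 - V_5)/20000 + (V_2 - 12)/16 + (V_2 - V_1)/750 + (V_2 - V_4)/82000 = 0
  Node 3: (V_3 - V_4)/56000 + (V_3 - 0)/3000 = 0
  Node 4: (V_4 - V_5)/270 + (V_4 - V_3)/56000 + (V_4 - V_1)/15000 + (V_4 - 12)/1100 + (V_4 - V_2)/82000 + (V_4 - 0)/9.1 = 0
  Node 5: (V_5 - V_2)/20000 + (V_5 - V_4)/270 + (V_5 - 0)/620 = 0
Collecting terms (coefficients in siemens):
  0.001633·V_1 - 0.001333·V_2 - 0.00006667·V_4 = 0.002791
  0.0639·V_2 - 0.001333·V_1 - 0.0000122·V_4 - 0.00005·V_5 = 0.75
  0.0003512·V_3 - 0.00001786·V_4 = 0
  0.1146·V_4 - 0.00006667·V_1 - 0.0000122·V_2 - 0.00001786·V_3 - 0.003704·V_5 = 0.01091
  0.005367·V_5 - 0.00005·V_2 - 0.003704·V_4 = 0
Solving these 5 simultaneous equations (Gaussian elimination) gives:
  V_1 = 11.5 V, V_2 = 11.98 V, V_3 = 0.005552 V, V_4 = 0.1092 V
  V_5 = 0.187 V
I_R12 = (V_4 - V_6)/R12 = (0.1092 - 0)/9.1 = 0.012 A
|I_R12| = 0.012 A

Final answer: |I_R12| = 0.012 A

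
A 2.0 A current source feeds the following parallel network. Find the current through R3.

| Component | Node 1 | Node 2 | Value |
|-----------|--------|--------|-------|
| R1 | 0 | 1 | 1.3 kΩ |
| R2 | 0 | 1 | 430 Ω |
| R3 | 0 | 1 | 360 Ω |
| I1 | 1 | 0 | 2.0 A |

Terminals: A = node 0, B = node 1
All resistors sit directly between nodes 0 and 1, so they are in parallel and share one voltage V; the full source current 2 A splits among them.
1/R_par = 1/1300 + 1/430 + 1/360 = 0.005873 S  =>  R_par = 170.3 Ω
V = I × R_par = 2 × 170.3 = 340.6 V
I_R3 = V/R3 = 340.6/360 = 0.946 A

Final answer: 0.946 A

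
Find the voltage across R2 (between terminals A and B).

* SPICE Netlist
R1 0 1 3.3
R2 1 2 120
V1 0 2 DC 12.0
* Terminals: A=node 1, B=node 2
R1 and R2 are in series across V1 (node 0 → node 1 → node 2), and the output A–B is taken across R2, so this is a voltage divider.
Series current: I = V1/(R1 + R2) = 12/(3.3 + 120) = 12/123.3 = 0.09732 A
V_R2 = I × R2 = V1 × R2/(R1 + R2) = 12 × 120/123.3 = 11.68 V

Final answer: 11.68 V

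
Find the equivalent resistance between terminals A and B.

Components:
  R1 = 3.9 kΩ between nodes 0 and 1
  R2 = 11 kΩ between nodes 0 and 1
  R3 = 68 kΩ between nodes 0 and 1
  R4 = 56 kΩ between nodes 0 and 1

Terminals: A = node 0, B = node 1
Reduce the network between node 0 (A) and node 1 (B) by series/parallel combination:
  Rp1 = R1 ‖ R2 ‖ R3 ‖ R4 (parallel, all between nodes 0 and 1) = 1/(1/3900 + 1/11000 + 1/68000 + 1/56000) = 2632 Ω
R_eq = 2.632 kΩ

Final answer: 2.632 kΩ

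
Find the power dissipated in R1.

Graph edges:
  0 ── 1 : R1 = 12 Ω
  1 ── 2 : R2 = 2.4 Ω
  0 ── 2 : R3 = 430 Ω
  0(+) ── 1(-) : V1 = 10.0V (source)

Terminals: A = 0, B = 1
Nodal analysis, taking node 1 as the 0 V reference.
Source V1 fixes V_0 = 10 V.
KCL at each unknown node (sum of currents leaving = 0; resistances in Ω):
  Node 2: (V_2 - 0)/2.4 + (V_2 - 10)/430 = 0
Collecting terms: 0.419 × V_2 = 0.02326  =>  V_2 = 0.0555 V
I_R1 = (V_0 - V_1)/R1 = (10 - 0)/12 = 0.8333 A
P_R1 = I_R1² × R1 = (0.8333)² × 12 = 8.333 W

Final answer: 8.333 W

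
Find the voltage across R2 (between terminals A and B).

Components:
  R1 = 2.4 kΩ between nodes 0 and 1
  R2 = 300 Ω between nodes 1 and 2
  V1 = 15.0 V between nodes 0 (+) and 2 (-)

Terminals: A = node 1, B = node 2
R1 and R2 are in series across V1 (node 0 → node 1 → node 2), and the output A–B is taken across R2, so this is a voltage divider.
Series current: I = V1/(R1 + R2) = 15/(2400 + 300) = 15/2700 = 0.005556 A
V_R2 = I × R2 = V1 × R2/(R1 + R2) = 15 × 300/2700 = 1.667 V

Final answer: 1.667 V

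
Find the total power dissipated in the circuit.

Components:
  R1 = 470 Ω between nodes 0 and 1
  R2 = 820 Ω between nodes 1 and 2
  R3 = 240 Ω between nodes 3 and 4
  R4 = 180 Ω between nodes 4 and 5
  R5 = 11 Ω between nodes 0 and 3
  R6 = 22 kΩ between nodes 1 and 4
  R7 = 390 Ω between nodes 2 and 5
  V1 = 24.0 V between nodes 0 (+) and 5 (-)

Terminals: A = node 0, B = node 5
Nodal analysis, taking node 5 as the 0 V reference.
Source V1 fixes V_0 = 24 V.
KCL at each unknown node (sum of currents leaving = 0; resistances in Ω):
  Node 1: (V_1 - 24)/470 + (V_1 - V_2)/820 + (V_1 - V_4)/22000 = 0
  Node 2: (V_2 - V_1)/820 + (V_2 - 0)/390 = 0
  Node 3: (V_3 - V_4)/240 + (V_3 - 24)/11 = 0
  Node 4: (V_4 - V_3)/240 + (V_4 - 0)/180 + (V_4 - V_1)/22000 = 0
Collecting terms (coefficients in siemens):
  0.003393·V_1 - 0.00122·V_2 - 0.00004545·V_4 = 0.05106
  0.003784·V_2 - 0.00122·V_1 = 0
  0.09508·V_3 - 0.004167·V_4 = 2.182
  0.009768·V_4 - 0.00004545·V_1 - 0.004167·V_3 = 0
Solving these 4 simultaneous equations (Gaussian elimination) gives:
  V_1 = 17.18 V, V_2 = 5.536 V, V_3 = 23.39 V, V_4 = 10.06 V
Power in each resistor, P = (ΔV)²/R:
  P_R1 = (24 - 17.18)²/470 = 0.09907 W
  P_R2 = (17.18 - 5.536)²/820 = 0.1652 W
  P_R3 = (23.39 - 10.06)²/240 = 0.7406 W
  P_R4 = (10.06 - 0)²/180 = 0.5619 W
  P_R5 = (24 - 23.39)²/11 = 0.03394 W
  P_R6 = (17.18 - 10.06)²/22000 = 0.002304 W
  P_R7 = (5.536 - 0)²/390 = 0.07859 W
P_total = P_R1 + P_R2 + P_R3 + P_R4 + P_R5 + P_R6 + P_R7 = 1.682 W

Final answer: 1.682 W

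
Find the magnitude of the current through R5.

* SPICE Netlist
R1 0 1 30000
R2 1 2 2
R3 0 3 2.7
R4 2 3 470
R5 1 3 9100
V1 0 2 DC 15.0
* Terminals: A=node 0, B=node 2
Nodal analysis, taking node 2 as the 0 V reference.
Source V1 fixes V_0 = 15 V.
KCL at each unknown node (sum of currents leaving = 0; resistances in Ω):
  Node 1: (V_1 - 15)/30000 + (V_1 - 0)/2 + (V_1 - V_3)/9100 = 0
  Node 3: (V_3 - 15)/2.7 + (V_3 - 0)/470 + (V_3 - V_1)/9100 = 0
Collecting terms (coefficients in siemens):
  0.5001·V_1 - 0.0001099·V_3 = 0.0005
  0.3726·V_3 - 0.0001099·V_1 = 5.556
Determinant D = (0.5001)(0.3726) - (-0.0001099)(-0.0001099) = 0.1864
V_1 = [(0.0005)(0.3726) - (-0.0001099)(5.556)]/D = 0.004276 V
V_3 = [(0.5001)(5.556) - (0.0005)(-0.0001099)]/D = 14.91 V
I_R5 = (V_1 - V_3)/R5 = (0.004276 - 14.91)/9100 = -0.001638 A
|I_R5| = 0.001638 A

Final answer: |I_R5| = 0.001638 A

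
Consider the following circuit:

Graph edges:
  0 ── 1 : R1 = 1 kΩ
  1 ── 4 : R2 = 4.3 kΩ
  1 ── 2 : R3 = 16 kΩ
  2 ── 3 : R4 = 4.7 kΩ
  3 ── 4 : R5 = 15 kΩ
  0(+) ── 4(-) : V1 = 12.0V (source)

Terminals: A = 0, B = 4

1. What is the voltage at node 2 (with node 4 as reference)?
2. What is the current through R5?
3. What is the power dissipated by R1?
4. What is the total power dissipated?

Nodal analysis, taking node 4 as the 0 V reference.
Source V1 fixes V_0 = 12 V.
KCL at each unknown node (sum of currents leaving = 0; resistances in Ω):
  Node 1: (V_1 - 12)/1000 + (V_1 - 0)/4300 + (V_1 - V_2)/16000 = 0
  Node 2: (V_2 - V_1)/16000 + (V_2 - V_3)/4700 = 0
  Node 3: (V_3 - V_2)/4700 + (V_3 - 0)/15000 = 0
Collecting terms (coefficients in siemens):
  0.001295·V_1 - 0.0000625·V_2 = 0.012
  0.0002753·V_2 - 0.0000625·V_1 - 0.0002128·V_3 = 0
  0.0002794·V_3 - 0.0002128·V_2 = 0
Solving these 3 simultaneous equations (Gaussian elimination) gives:
  V_1 = 9.52 V, V_2 = 5.253 V, V_3 = 4 V
Part 1:
  Read off the nodal solution: V_2 = 5.253 V
Part 2:
  I_R5 = (V_3 - V_4)/R5 = (4 - 0)/15000 = 0.0002667 A
  Magnitude: I_R5 = 0.0002667 A
Part 3:
  I_R1 = (V_0 - V_1)/R1 = (12 - 9.52)/1000 = 0.00248 A
  P_R1 = I_R1² × R1 = (0.00248)² × 1000 = 0.006153 W
Part 4:
  Power in each resistor, P = (ΔV)²/R:
    P_R1 = (12 - 9.52)²/1000 = 0.006153 W
    P_R2 = (9.52 - 0)²/4300 = 0.02107 W
    P_R3 = (9.52 - 5.253)²/16000 = 0.001138 W
    P_R4 = (5.253 - 4)²/4700 = 0.0003342 W
    P_R5 = (4 - 0)²/15000 = 0.001067 W
  P_total = P_R1 + P_R2 + P_R3 + P_R4 + P_R5 = 0.02977 W

Final answers:
1. V_2 = 5.253 V
2. I_R5 = 0.0002667 A
3. P_R1 = 0.006153 W
4. P_total = 0.02977 W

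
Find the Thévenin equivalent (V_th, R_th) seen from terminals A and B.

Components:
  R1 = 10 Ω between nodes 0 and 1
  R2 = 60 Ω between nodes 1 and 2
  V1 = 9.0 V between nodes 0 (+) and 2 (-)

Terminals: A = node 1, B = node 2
Step 1 — V_th is the open-circuit voltage V_A - V_B (nothing connected across the terminals).
Nodal analysis, taking node 2 as the 0 V reference.
Source V1 fixes V_0 = 9 V.
KCL at each unknown node (sum of currents leaving = 0; resistances in Ω):
  Node 1: (V_1 - 9)/10 + (V_1 - 0)/60 = 0
Collecting terms: 0.1167 × V_1 = 0.9  =>  V_1 = 7.714 V
V_th = V_1 - V_2 = 7.714 - 0 = 7.714 V
Step 2 — R_th: zero the source — replace V1 by a short circuit (node 2 merges into node 0) — and find the resistance seen between A (node 1) and B (node 0).
Reduce the network between node 1 (A) and node 0 (B) by series/parallel combination:
  Rp1 = R1 ‖ R2 (parallel, both between nodes 0 and 1) = 1/(1/10 + 1/60) = 8.571 Ω
R_th = 8.571 Ω

Final answer: V_th = 7.714 V, R_th = 8.571 Ω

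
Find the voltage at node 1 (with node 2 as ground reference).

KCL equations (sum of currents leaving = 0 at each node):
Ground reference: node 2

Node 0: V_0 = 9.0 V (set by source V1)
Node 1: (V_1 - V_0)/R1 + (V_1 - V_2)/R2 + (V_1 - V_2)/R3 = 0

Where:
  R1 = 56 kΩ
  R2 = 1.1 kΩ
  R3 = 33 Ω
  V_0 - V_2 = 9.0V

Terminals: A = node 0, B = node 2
Nodal analysis, taking node 2 as the 0 V reference.
Source V1 fixes V_0 = 9 V.
KCL at each unknown node (sum of currents leaving = 0; resistances in Ω):
  Node 1: (V_1 - 9)/56000 + (V_1 - 0)/1100 + (V_1 - 0)/33 = 0
Collecting terms: 0.03123 × V_1 = 0.0001607  =>  V_1 = 0.005146 V
The requested potential is V_1 = 0.005146 V.

Final answer: V_1 = 0.005146 V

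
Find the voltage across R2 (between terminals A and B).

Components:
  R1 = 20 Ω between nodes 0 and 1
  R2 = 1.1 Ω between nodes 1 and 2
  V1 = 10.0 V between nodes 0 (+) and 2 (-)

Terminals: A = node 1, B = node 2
R1 and R2 are in series across V1 (node 0 → node 1 → node 2), and the output A–B is taken across R2, so this is a voltage divider.
Series current: I = V1/(R1 + R2) = 10/(20 + 1.1) = 10/21.1 = 0.4739 A
V_R2 = I × R2 = V1 × R2/(R1 + R2) = 10 × 1.1/21.1 = 0.5213 V

Final answer: 0.5213 V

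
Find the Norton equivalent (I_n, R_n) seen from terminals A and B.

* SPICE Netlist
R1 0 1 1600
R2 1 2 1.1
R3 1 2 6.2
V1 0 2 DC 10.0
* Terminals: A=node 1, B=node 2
Find the Thévenin equivalent first; then I_n = V_th/R_th and R_n = R_th.
Step 1 — V_th is the open-circuit voltage V_A - V_B (nothing connected across the terminals).
Nodal analysis, taking node 2 as the 0 V reference.
Source V1 fixes V_0 = 10 V.
KCL at each unknown node (sum of currents leaving = 0; resistances in Ω):
  Node 1: (V_1 - 10)/1600 + (V_1 - 0)/1.1 + (V_1 - 0)/6.2 = 0
Collecting terms: 1.071 × V_1 = 0.00625  =>  V_1 = 0.005836 V
V_th = V_1 - V_2 = 0.005836 - 0 = 0.005836 V
Step 2 — R_th: zero the source — replace V1 by a short circuit (node 2 merges into node 0) — and find the resistance seen between A (node 1) and B (node 0).
Reduce the network between node 1 (A) and node 0 (B) by series/parallel combination:
  Rp1 = R1 ‖ R2 ‖ R3 (parallel, all between nodes 0 and 1) = 1/(1/1600 + 1/1.1 + 1/6.2) = 0.9337 Ω
R_th = 0.9337 Ω
I_n = V_th/R_th = 0.005836/0.9337 = 0.00625 A, and R_n = R_th = 0.9337 Ω

Final answer: I_n = 0.00625 A, R_n = 0.9337 Ω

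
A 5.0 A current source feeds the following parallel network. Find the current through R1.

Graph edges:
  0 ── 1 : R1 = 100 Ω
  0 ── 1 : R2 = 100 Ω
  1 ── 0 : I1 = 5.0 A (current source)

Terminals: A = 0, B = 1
All resistors sit directly between nodes 0 and 1, so they are in parallel and share one voltage V; the full source current 5 A splits among them.
1/R_par = 1/100 + 1/100 = 0.02 S  =>  R_par = 50 Ω
V = I × R_par = 5 × 50 = 250 V
I_R1 = V/R1 = 250/100 = 2.5 A

Final answer: 2.5 A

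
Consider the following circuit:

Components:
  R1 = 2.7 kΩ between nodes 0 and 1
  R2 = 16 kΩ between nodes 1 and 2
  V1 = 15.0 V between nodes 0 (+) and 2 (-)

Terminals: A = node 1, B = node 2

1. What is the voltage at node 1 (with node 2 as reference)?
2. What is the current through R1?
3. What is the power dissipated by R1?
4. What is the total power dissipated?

Nodal analysis, taking node 2 as the 0 V reference.
Source V1 fixes V_0 = 15 V.
KCL at each unknown node (sum of currents leaving = 0; resistances in Ω):
  Node 1: (V_1 - 15)/2700 + (V_1 - 0)/16000 = 0
Collecting terms: 0.0004329 × V_1 = 0.005556  =>  V_1 = 12.83 V
Part 1:
  Read off the nodal solution: V_1 = 12.83 V
Part 2:
  I_R1 = (V_0 - V_1)/R1 = (15 - 12.83)/2700 = 0.0008021 A
  Magnitude: I_R1 = 0.0008021 A
Part 3:
  I_R1 = (V_0 - V_1)/R1 = (15 - 12.83)/2700 = 0.0008021 A
  P_R1 = I_R1² × R1 = (0.0008021)² × 2700 = 0.001737 W
Part 4:
  Power in each resistor, P = (ΔV)²/R:
    P_R1 = (15 - 12.83)²/2700 = 0.001737 W
    P_R2 = (12.83 - 0)²/16000 = 0.01029 W
  P_total = P_R1 + P_R2 = 0.01203 W

Final answers:
1. V_1 = 12.83 V
2. I_R1 = 0.0008021 A
3. P_R1 = 0.001737 W
4. P_total = 0.01203 W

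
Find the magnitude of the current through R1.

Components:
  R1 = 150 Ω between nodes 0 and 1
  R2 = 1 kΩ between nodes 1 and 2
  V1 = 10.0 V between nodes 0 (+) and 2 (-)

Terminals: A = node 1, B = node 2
Nodal analysis, taking node 2 as the 0 V reference.
Source V1 fixes V_0 = 10 V.
KCL at each unknown node (sum of currents leaving = 0; resistances in Ω):
  Node 1: (V_1 - 10)/150 + (V_1 - 0)/1000 = 0
Collecting terms: 0.007667 × V_1 = 0.06667  =>  V_1 = 8.696 V
I_R1 = (V_0 - V_1)/R1 = (10 - 8.696)/150 = 0.008696 A
|I_R1| = 0.008696 A

Final answer: |I_R1| = 0.008696 A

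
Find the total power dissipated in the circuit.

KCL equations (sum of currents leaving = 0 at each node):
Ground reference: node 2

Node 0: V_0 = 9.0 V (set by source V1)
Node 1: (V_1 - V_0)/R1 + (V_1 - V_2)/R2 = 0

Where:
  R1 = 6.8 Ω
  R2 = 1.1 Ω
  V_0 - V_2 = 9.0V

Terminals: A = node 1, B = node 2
Nodal analysis, taking node 2 as the 0 V reference.
Source V1 fixes V_0 = 9 V.
KCL at each unknown node (sum of currents leaving = 0; resistances in Ω):
  Node 1: (V_1 - 9)/6.8 + (V_1 - 0)/1.1 = 0
Collecting terms: 1.056 × V_1 = 1.324  =>  V_1 = 1.253 V
Power in each resistor, P = (ΔV)²/R:
  P_R1 = (9 - 1.253)²/6.8 = 8.826 W
  P_R2 = (1.253 - 0)²/1.1 = 1.428 W
P_total = P_R1 + P_R2 = 10.25 W

Final answer: 10.25 W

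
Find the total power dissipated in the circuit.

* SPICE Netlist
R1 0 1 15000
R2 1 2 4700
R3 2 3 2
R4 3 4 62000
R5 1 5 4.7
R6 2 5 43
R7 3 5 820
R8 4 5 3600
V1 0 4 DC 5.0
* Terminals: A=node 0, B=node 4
Nodal analysis, taking node 4 as the 0 V reference.
Source V1 fixes V_0 = 5 V.
KCL at each unknown node (sum of currents leaving = 0; resistances in Ω):
  Node 1: (V_1 - 5)/15000 + (V_1 - V_2)/4700 + (V_1 - V_5)/4.7 = 0
  Node 2: (V_2 - V_1)/4700 + (V_2 - V_3)/2 + (V_2 - V_5)/43 = 0
  Node 3: (V_3 - V_2)/2 + (V_3 - 0)/62000 + (V_3 - V_5)/820 = 0
  Node 5: (V_5 - V_1)/4.7 + (V_5 - V_2)/43 + (V_5 - V_3)/820 + (V_5 - 0)/3600 = 0
Collecting terms (coefficients in siemens):
  0.213·V_1 - 0.0002128·V_2 - 0.2128·V_5 = 0.0003333
  0.5235·V_2 - 0.0002128·V_1 - 0.5·V_3 - 0.02326·V_5 = 0
  0.5012·V_3 - 0.5·V_2 - 0.00122·V_5 = 0
  0.2375·V_5 - 0.2128·V_1 - 0.02326·V_2 - 0.00122·V_3 = 0
Solving these 4 simultaneous equations (Gaussian elimination) gives:
  V_1 = 0.9255 V, V_2 = 0.9237 V, V_3 = 0.9236 V, V_5 = 0.9242 V
Power in each resistor, P = (ΔV)²/R:
  P_R1 = (5 - 0.9255)²/15000 = 0.001107 W
  P_R2 = (0.9255 - 0.9237)²/4700 = 0.0000000007407 W
  P_R3 = (0.9237 - 0.9236)²/2 = 0.0000000004 W
  P_R4 = (0.9236 - 0)²/62000 = 0.00001376 W
  P_R5 = (0.9255 - 0.9242)²/4.7 = 0.0000003458 W
  P_R6 = (0.9237 - 0.9242)²/43 = 0.000000008124 W
  P_R7 = (0.9236 - 0.9242)²/820 = 0.0000000004677 W
  P_R8 = (0 - 0.9242)²/3600 = 0.0002373 W
P_total = P_R1 + P_R2 + P_R3 + P_R4 + P_R5 + P_R6 + P_R7 + P_R8 = 0.001358 W

Final answer: 0.001358 W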